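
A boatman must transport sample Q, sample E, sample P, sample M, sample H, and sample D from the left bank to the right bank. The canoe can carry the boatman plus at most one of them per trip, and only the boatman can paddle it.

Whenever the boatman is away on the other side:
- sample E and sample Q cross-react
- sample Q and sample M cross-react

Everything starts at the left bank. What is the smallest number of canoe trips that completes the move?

Counting alone: the boatman can take at most 1 across per trip to the right bank, so moving all 6 needs at least 6 loaded trips out, with a return between consecutive ones — at least 11 crossings.
The safety rule pushes this higher. Following every safe sequence of crossings, the most of the 6 that can be at the right bank as the canoe arrives there on crossing 11 is 5 — never all 6.
So no plan with fewer than 13 crossings exists, and this one achieves 13:
1. Boatman goes to the right bank with sample Q.  [the left bank: sample D, sample E, sample H, sample M, sample P | the right bank: sample Q]
2. Boatman goes back to the left bank alone.  [the left bank: sample D, sample E, sample H, sample M, sample P | the right bank: sample Q]
3. Boatman goes to the right bank with sample E.  [the left bank: sample D, sample H, sample M, sample P | the right bank: sample E, sample Q]
4. Boatman goes back to the left bank with sample Q.  [the left bank: sample D, sample H, sample M, sample P, sample Q | the right bank: sample E]
5. Boatman goes to the right bank with sample M.  [the left bank: sample D, sample H, sample P, sample Q | the right bank: sample E, sample M]
6. Boatman goes back to the left bank alone.  [the left bank: sample D, sample H, sample P, sample Q | the right bank: sample E, sample M]
7. Boatman goes to the right bank with sample P.  [the left bank: sample D, sample H, sample Q | the right bank: sample E, sample M, sample P]
8. Boatman goes back to the left bank alone.  [the left bank: sample D, sample H, sample Q | the right bank: sample E, sample M, sample P]
9. Boatman goes to the right bank with sample H.  [the left bank: sample D, sample Q | the right bank: sample E, sample H, sample M, sample P]
10. Boatman goes back to the left bank alone.  [the left bank: sample D, sample Q | the right bank: sample E, sample H, sample M, sample P]
11. Boatman goes to the right bank with sample D.  [the left bank: sample Q | the right bank: sample D, sample E, sample H, sample M, sample P]
12. Boatman goes back to the left bank alone.  [the left bank: sample Q | the right bank: sample D, sample E, sample H, sample M, sample P]
13. Boatman goes to the right bank with sample Q.  [the left bank: — | the right bank: sample D, sample E, sample H, sample M, sample P, sample Q]

13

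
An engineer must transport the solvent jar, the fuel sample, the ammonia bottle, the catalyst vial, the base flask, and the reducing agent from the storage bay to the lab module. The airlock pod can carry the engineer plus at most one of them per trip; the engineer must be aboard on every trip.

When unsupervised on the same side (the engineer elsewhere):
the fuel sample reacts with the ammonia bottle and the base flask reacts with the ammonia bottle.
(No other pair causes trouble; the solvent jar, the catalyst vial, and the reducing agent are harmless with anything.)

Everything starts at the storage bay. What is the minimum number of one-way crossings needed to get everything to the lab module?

13

Counting alone: the engineer can take at most 1 across per trip to the lab module, so moving all 6 needs at least 6 loaded trips out, with a return between consecutive ones — at least 11 crossings.
The safety rule pushes this higher. Following every safe sequence of crossings, the most of the 6 that can be at the lab module as the airlock pod arrives there on crossing 11 is 5 — never all 6.
So no plan with fewer than 13 crossings exists, and this one achieves 13:
1. Engineer goes to the lab module with the ammonia bottle.  [the storage bay: the base flask, the catalyst vial, the fuel sample, the reducing agent, the solvent jar | the lab module: the ammonia bottle]
2. Engineer goes back to the storage bay alone.  [the storage bay: the base flask, the catalyst vial, the fuel sample, the reducing agent, the solvent jar | the lab module: the ammonia bottle]
3. Engineer goes to the lab module with the solvent jar.  [the storage bay: the base flask, the catalyst vial, the fuel sample, the reducing agent | the lab module: the ammonia bottle, the solvent jar]
4. Engineer goes back to the storage bay alone.  [the storage bay: the base flask, the catalyst vial, the fuel sample, the reducing agent | the lab module: the ammonia bottle, the solvent jar]
5. Engineer goes to the lab module with the fuel sample.  [the storage bay: the base flask, the catalyst vial, the reducing agent | the lab module: the ammonia bottle, the fuel sample, the solvent jar]
6. Engineer goes back to the storage bay with the ammonia bottle.  [the storage bay: the ammonia bottle, the base flask, the catalyst vial, the reducing agent | the lab module: the fuel sample, the solvent jar]
7. Engineer goes to the lab module with the base flask.  [the storage bay: the ammonia bottle, the catalyst vial, the reducing agent | the lab module: the base flask, the fuel sample, the solvent jar]
8. Engineer goes back to the storage bay alone.  [the storage bay: the ammonia bottle, the catalyst vial, the reducing agent | the lab module: the base flask, the fuel sample, the solvent jar]
9. Engineer goes to the lab module with the catalyst vial.  [the storage bay: the ammonia bottle, the reducing agent | the lab module: the base flask, the catalyst vial, the fuel sample, the solvent jar]
10. Engineer goes back to the storage bay alone.  [the storage bay: the ammonia bottle, the reducing agent | the lab module: the base flask, the catalyst vial, the fuel sample, the solvent jar]
11. Engineer goes to the lab module with the reducing agent.  [the storage bay: the ammonia bottle | the lab module: the base flask, the catalyst vial, the fuel sample, the reducing agent, the solvent jar]
12. Engineer goes back to the storage bay alone.  [the storage bay: the ammonia bottle | the lab module: the base flask, the catalyst vial, the fuel sample, the reducing agent, the solvent jar]
13. Engineer goes to the lab module with the ammonia bottle.  [the storage bay: — | the lab module: the ammonia bottle, the base flask, the catalyst vial, the fuel sample, the reducing agent, the solvent jar]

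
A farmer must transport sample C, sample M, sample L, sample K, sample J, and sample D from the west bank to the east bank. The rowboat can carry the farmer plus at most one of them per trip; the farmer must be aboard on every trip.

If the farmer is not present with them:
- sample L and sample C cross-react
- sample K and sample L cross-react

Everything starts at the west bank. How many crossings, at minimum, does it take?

13

Counting alone: the farmer can take at most 1 across per trip to the east bank, so moving all 6 needs at least 6 loaded trips out, with a return between consecutive ones — at least 11 crossings.
The safety rule pushes this higher. Following every safe sequence of crossings, the most of the 6 that can be at the east bank as the rowboat arrives there on crossing 11 is 5 — never all 6.
So no plan with fewer than 13 crossings exists, and this one achieves 13:
1. Farmer goes to the east bank with sample L.  [the west bank: sample C, sample D, sample J, sample K, sample M | the east bank: sample L]
2. Farmer goes back to the west bank alone.  [the west bank: sample C, sample D, sample J, sample K, sample M | the east bank: sample L]
3. Farmer goes to the east bank with sample C.  [the west bank: sample D, sample J, sample K, sample M | the east bank: sample C, sample L]
4. Farmer goes back to the west bank with sample L.  [the west bank: sample D, sample J, sample K, sample L, sample M | the east bank: sample C]
5. Farmer goes to the east bank with sample K.  [the west bank: sample D, sample J, sample L, sample M | the east bank: sample C, sample K]
6. Farmer goes back to the west bank alone.  [the west bank: sample D, sample J, sample L, sample M | the east bank: sample C, sample K]
7. Farmer goes to the east bank with sample M.  [the west bank: sample D, sample J, sample L | the east bank: sample C, sample K, sample M]
8. Farmer goes back to the west bank alone.  [the west bank: sample D, sample J, sample L | the east bank: sample C, sample K, sample M]
9. Farmer goes to the east bank with sample J.  [the west bank: sample D, sample L | the east bank: sample C, sample J, sample K, sample M]
10. Farmer goes back to the west bank alone.  [the west bank: sample D, sample L | the east bank: sample C, sample J, sample K, sample M]
11. Farmer goes to the east bank with sample D.  [the west bank: sample L | the east bank: sample C, sample D, sample J, sample K, sample M]
12. Farmer goes back to the west bank alone.  [the west bank: sample L | the east bank: sample C, sample D, sample J, sample K, sample M]
13. Farmer goes to the east bank with sample L.  [the west bank: — | the east bank: sample C, sample D, sample J, sample K, sample L, sample M]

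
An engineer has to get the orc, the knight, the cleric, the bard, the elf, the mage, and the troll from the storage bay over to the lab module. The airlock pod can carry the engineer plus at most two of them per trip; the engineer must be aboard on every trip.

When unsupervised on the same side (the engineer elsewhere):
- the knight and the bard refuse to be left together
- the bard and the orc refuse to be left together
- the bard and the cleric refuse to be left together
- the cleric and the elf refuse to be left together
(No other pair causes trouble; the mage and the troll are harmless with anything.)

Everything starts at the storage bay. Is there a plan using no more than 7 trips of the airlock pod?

Yes — this plan uses 7 crossings (≤ 7):
1. Engineer goes to the lab module with the bard and the cleric.
2. Engineer goes back to the storage bay with the bard.
3. Engineer goes to the lab module with the knight and the orc.
4. Engineer goes back to the storage bay alone.
5. Engineer goes to the lab module with the mage and the troll.
6. Engineer goes back to the storage bay alone.
7. Engineer goes to the lab module with the bard and the elf.

Yes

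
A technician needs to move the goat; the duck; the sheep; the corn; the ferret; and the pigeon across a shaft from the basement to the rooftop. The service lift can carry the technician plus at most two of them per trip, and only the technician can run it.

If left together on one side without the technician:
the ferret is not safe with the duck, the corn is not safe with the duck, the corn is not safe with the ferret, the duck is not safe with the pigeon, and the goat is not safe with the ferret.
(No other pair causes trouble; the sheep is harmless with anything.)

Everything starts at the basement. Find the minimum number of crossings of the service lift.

9

Counting alone: the technician can take at most 2 across per trip to the rooftop, so moving all 6 needs at least 3 loaded trips out, with a return between consecutive ones — at least 5 crossings.
The safety rule pushes this higher. Following every safe sequence of crossings, the most of the 6 that can be at the rooftop as the service lift arrives there on crossings 5, 7 is 4, 5 respectively — never all 6.
So no plan with fewer than 9 crossings exists, and this one achieves 9:
1. Technician goes to the rooftop with the duck and the ferret.
2. Technician goes back to the basement with the duck.
3. Technician goes to the rooftop with the duck and the goat.
4. Technician goes back to the basement with the ferret.
5. Technician goes to the rooftop with the corn and the sheep.
6. Technician goes back to the basement with the duck.
7. Technician goes to the rooftop with the duck and the pigeon.
8. Technician goes back to the basement with the duck.
9. Technician goes to the rooftop with the duck and the ferret.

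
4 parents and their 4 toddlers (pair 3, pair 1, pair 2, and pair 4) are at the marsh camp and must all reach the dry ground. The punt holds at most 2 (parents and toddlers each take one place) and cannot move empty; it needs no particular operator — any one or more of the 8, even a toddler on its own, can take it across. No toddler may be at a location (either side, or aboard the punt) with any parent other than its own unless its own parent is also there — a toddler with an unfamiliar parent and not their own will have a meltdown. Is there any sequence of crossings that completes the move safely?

Following every safe sequence of crossings from the start, the most of the 8 that can be at the dry ground as the punt arrives there on crossings 1, 3, 5 is 2, 3, 4 respectively; the best ever achieved is 4 of 8.
From crossing 7 on, no configuration arises that was not already reachable earlier: only 44 distinct safe configurations (who is on which side, and where the punt is) can ever be reached, none of them has everyone across, and every continuation just revisits them. So no valid plan exists.

No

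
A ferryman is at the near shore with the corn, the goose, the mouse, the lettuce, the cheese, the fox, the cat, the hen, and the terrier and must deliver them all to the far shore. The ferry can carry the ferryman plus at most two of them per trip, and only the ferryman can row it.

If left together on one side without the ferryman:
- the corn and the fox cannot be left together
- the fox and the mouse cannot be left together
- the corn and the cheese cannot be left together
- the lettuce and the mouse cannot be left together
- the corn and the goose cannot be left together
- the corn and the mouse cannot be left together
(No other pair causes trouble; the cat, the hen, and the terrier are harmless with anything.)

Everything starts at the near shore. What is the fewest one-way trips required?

Counting alone: the ferryman can take at most 2 across per trip to the far shore, so moving all 9 needs at least 5 loaded trips out, with a return between consecutive ones — at least 9 crossings.
The safety rule pushes this higher. Following every safe sequence of crossings, the most of the 9 that can be at the far shore as the ferry arrives there on crossings 9, 11, 13 is 6, 7, 8 respectively — never all 9.
So no plan with fewer than 15 crossings exists, and this one achieves 15:
1. Ferryman goes to the far shore with the corn and the mouse.
2. Ferryman goes back to the near shore with the corn.
3. Ferryman goes to the far shore with the corn and the goose.
4. Ferryman goes back to the near shore with the corn.
5. Ferryman goes to the far shore with the cheese and the corn.
6. Ferryman goes back to the near shore with the corn.
7. Ferryman goes to the far shore with the cat and the corn.
8. Ferryman goes back to the near shore with the corn.
9. Ferryman goes to the far shore with the corn and the hen.
10. Ferryman goes back to the near shore with the corn.
11. Ferryman goes to the far shore with the corn and the terrier.
12. Ferryman goes back to the near shore with the corn.
13. Ferryman goes to the far shore with the fox and the lettuce.
14. Ferryman goes back to the near shore with the mouse.
15. Ferryman goes to the far shore with the corn and the mouse.

15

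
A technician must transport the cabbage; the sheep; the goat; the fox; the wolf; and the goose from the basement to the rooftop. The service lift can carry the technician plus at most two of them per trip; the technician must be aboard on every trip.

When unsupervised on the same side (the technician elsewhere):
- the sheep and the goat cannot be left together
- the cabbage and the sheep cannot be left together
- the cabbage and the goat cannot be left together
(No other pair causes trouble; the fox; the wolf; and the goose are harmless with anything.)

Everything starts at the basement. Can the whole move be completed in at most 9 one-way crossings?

Yes

Yes — this plan uses 9 crossings (≤ 9):
1. Technician goes to the rooftop with the cabbage and the sheep.
2. Technician goes back to the basement with the cabbage.
3. Technician goes to the rooftop with the cabbage and the fox.
4. Technician goes back to the basement with the cabbage.
5. Technician goes to the rooftop with the cabbage and the wolf.
6. Technician goes back to the basement with the cabbage.
7. Technician goes to the rooftop with the cabbage and the goose.
8. Technician goes back to the basement with the cabbage.
9. Technician goes to the rooftop with the cabbage and the goat.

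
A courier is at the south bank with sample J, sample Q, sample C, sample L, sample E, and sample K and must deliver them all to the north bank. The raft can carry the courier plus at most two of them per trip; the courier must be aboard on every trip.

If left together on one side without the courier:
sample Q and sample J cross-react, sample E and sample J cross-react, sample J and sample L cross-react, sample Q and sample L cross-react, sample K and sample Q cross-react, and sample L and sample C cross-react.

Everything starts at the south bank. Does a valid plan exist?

Whatever the first load, the items left behind include a forbidden pair without the courier. No opening move is safe, so no plan exists.

No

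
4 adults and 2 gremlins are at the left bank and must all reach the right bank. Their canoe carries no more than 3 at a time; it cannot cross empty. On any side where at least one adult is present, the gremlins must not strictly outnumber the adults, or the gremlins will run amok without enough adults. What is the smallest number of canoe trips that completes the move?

5

Counting alone: each trip to the right bank takes at most 3 across and each return brings at least 1 back, so after t trips out (and t−1 returns) at most 3t − (t−1) of the 6 are across; that first reaches 6 at t = 3, so at least 5 crossings are needed.
The plan below uses exactly 5 crossings, so it is optimal:
1. 2 gremlins → the right bank.  (the left bank: 4A 0G; the right bank: 0A 2G)
2. 1 gremlin ← the left bank.  (the left bank: 4A 1G; the right bank: 0A 1G)
3. 2 adults and 1 gremlin → the right bank.  (the left bank: 2A 0G; the right bank: 2A 2G)
4. 1 gremlin ← the left bank.  (the left bank: 2A 1G; the right bank: 2A 1G)
5. 2 adults and 1 gremlin → the right bank.  (the left bank: 0A 0G; the right bank: 4A 2G)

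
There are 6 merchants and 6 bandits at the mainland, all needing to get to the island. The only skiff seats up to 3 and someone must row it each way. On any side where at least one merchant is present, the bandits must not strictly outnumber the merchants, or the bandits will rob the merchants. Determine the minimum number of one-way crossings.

Following every safe sequence of crossings from the start, the most of the 12 that can be at the island as the skiff arrives there on crossings 1, 3, 5 is 3, 5, 6 respectively; the best ever achieved is 6 of 12.
From crossing 7 on, no configuration arises that was not already reachable earlier: only 17 distinct safe configurations (who is on which side, and where the skiff is) can ever be reached, none of them has everyone across, and every continuation just revisits them. They are: 0 merchants + 0 bandits across (skiff back at the start); 0 merchants + 1 bandit across (skiff there); 0 merchants + 1 bandit across (skiff back at the start); 0 merchants + 2 bandits across (skiff there); 0 merchants + 2 bandits across (skiff back at the start); 0 merchants + 3 bandits across (skiff there); 0 merchants + 3 bandits across (skiff back at the start); 0 merchants + 4 bandits across (skiff there); 0 merchants + 4 bandits across (skiff back at the start); 0 merchants + 5 bandits across (skiff there); 0 merchants + 5 bandits across (skiff back at the start); 0 merchants + 6 bandits across (skiff there); 1 merchant + 1 bandit across (skiff there); 1 merchant + 1 bandit across (skiff back at the start); 2 merchants + 2 bandits across (skiff there); 2 merchants + 2 bandits across (skiff back at the start); 3 merchants + 3 bandits across (skiff there). So no valid plan exists.

impossible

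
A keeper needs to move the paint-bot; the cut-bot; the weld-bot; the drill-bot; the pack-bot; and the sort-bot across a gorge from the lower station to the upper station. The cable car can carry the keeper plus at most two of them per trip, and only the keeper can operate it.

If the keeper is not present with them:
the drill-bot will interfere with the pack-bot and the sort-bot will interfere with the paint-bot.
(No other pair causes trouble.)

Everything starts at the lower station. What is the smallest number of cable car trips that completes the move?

5

Counting alone: the keeper can take at most 2 across per trip to the upper station, so moving all 6 needs at least 3 loaded trips out, with a return between consecutive ones — at least 5 crossings.
The plan below uses exactly 5 crossings, so it is optimal:
1. Keeper goes to the upper station with the drill-bot and the paint-bot.  [the lower station: the cut-bot, the pack-bot, the sort-bot, the weld-bot | the upper station: the drill-bot, the paint-bot]
2. Keeper goes back to the lower station alone.  [the lower station: the cut-bot, the pack-bot, the sort-bot, the weld-bot | the upper station: the drill-bot, the paint-bot]
3. Keeper goes to the upper station with the cut-bot and the weld-bot.  [the lower station: the pack-bot, the sort-bot | the upper station: the cut-bot, the drill-bot, the paint-bot, the weld-bot]
4. Keeper goes back to the lower station alone.  [the lower station: the pack-bot, the sort-bot | the upper station: the cut-bot, the drill-bot, the paint-bot, the weld-bot]
5. Keeper goes to the upper station with the pack-bot and the sort-bot.  [the lower station: — | the upper station: the cut-bot, the drill-bot, the pack-bot, the paint-bot, the sort-bot, the weld-bot]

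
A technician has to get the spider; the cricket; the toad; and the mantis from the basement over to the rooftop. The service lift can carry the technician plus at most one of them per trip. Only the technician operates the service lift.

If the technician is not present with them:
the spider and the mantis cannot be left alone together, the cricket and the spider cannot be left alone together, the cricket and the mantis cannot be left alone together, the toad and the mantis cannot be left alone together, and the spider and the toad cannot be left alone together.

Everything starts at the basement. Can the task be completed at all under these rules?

No

Whatever the first load, the items left behind include a forbidden pair without the technician. No opening move is safe, so no plan exists.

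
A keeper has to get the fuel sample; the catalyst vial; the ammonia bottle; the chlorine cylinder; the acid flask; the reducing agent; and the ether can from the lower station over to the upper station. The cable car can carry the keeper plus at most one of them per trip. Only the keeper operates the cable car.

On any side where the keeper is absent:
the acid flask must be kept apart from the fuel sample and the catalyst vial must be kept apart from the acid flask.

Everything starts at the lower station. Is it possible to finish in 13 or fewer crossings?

No

Counting alone: the keeper can take at most 1 across per trip to the upper station, so moving all 7 needs at least 7 loaded trips out, with a return between consecutive ones — at least 13 crossings.
The safety rule pushes this higher. Following every safe sequence of crossings, the most of the 7 that can be at the upper station as the cable car arrives there on crossing 13 is 6 — never all 7.
So the move cannot be finished within 13 crossings. (The shortest complete plan takes 15:)
1. Keeper goes to the upper station with the acid flask.
2. Keeper goes back to the lower station alone.
3. Keeper goes to the upper station with the fuel sample.
4. Keeper goes back to the lower station with the acid flask.
5. Keeper goes to the upper station with the catalyst vial.
6. Keeper goes back to the lower station alone.
7. Keeper goes to the upper station with the ammonia bottle.
8. Keeper goes back to the lower station alone.
9. Keeper goes to the upper station with the chlorine cylinder.
10. Keeper goes back to the lower station alone.
11. Keeper goes to the upper station with the reducing agent.
12. Keeper goes back to the lower station alone.
13. Keeper goes to the upper station with the ether can.
14. Keeper goes back to the lower station alone.
15. Keeper goes to the upper station with the acid flask.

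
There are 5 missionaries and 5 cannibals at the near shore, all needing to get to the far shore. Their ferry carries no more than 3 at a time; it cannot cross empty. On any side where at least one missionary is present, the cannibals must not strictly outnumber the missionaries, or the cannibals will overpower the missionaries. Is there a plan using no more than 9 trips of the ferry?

No

Counting alone: each trip to the far shore takes at most 3 across and each return brings at least 1 back, so after t trips out (and t−1 returns) at most 3t − (t−1) of the 10 are across; that first reaches 10 at t = 5, so at least 9 crossings are needed.
The safety rule pushes this higher. Following every safe sequence of crossings, the most of the 10 that can be at the far shore as the ferry arrives there on crossing 9 is 9 — never all 10.
So the move cannot be finished within 9 crossings. (The shortest complete plan takes 11:)
1. 2 cannibals → the far shore.  (the near shore: 5M 3C; the far shore: 0M 2C)
2. 1 cannibal ← the near shore.  (the near shore: 5M 4C; the far shore: 0M 1C)
3. 3 cannibals → the far shore.  (the near shore: 5M 1C; the far shore: 0M 4C)
4. 1 cannibal ← the near shore.  (the near shore: 5M 2C; the far shore: 0M 3C)
5. 3 missionaries → the far shore.  (the near shore: 2M 2C; the far shore: 3M 3C)
6. 1 missionary and 1 cannibal ← the near shore.  (the near shore: 3M 3C; the far shore: 2M 2C)
7. 3 missionaries → the far shore.  (the near shore: 0M 3C; the far shore: 5M 2C)
8. 1 cannibal ← the near shore.  (the near shore: 0M 4C; the far shore: 5M 1C)
9. 2 cannibals → the far shore.  (the near shore: 0M 2C; the far shore: 5M 3C)
10. 1 cannibal ← the near shore.  (the near shore: 0M 3C; the far shore: 5M 2C)
11. 3 cannibals → the far shore.  (the near shore: 0M 0C; the far shore: 5M 5C)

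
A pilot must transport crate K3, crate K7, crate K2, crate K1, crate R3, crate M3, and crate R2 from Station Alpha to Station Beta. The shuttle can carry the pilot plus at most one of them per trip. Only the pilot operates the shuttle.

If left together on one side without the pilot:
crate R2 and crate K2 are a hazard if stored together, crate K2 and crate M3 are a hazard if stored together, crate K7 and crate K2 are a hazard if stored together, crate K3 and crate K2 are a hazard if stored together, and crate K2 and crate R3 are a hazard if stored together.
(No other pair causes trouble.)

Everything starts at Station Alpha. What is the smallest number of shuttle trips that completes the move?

impossible

Following every safe sequence of crossings from the start, the most of the 7 that can be at Station Beta as the shuttle arrives there on crossings 1, 3, 5 is 1, 2, 3 respectively; the best ever achieved is 3 of 7.
From crossing 7 on, no configuration arises that was not already reachable earlier: only 26 distinct safe configurations (who is on which side, and where the shuttle is) can ever be reached, none of them has everyone across, and every continuation just revisits them. So no valid plan exists.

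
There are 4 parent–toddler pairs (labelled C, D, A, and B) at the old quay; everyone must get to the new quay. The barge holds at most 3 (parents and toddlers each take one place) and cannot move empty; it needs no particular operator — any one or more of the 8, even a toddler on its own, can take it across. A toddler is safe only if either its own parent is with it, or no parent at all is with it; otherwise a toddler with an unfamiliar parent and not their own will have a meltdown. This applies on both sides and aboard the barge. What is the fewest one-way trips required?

9

Counting alone: each trip to the new quay takes at most 3 across and each return brings at least 1 back, so after t trips out (and t−1 returns) at most 3t − (t−1) of the 8 are across; that first reaches 8 at t = 4, so at least 7 crossings are needed.
The safety rule pushes this higher. Following every safe sequence of crossings, the most of the 8 that can be at the new quay as the barge arrives there on crossing 7 is 7 — never all 8.
So no plan with fewer than 9 crossings exists, and this one achieves 9:
1. parent C and toddler C cross → the new quay.
2. parent C crosses ← the old quay.
3. parent C, parent D, and toddler D cross → the new quay.
4. parent C and toddler C cross ← the old quay.
5. parent A, parent B, and parent C cross → the new quay.
6. toddler D crosses ← the old quay.
7. toddler C and toddler D cross → the new quay.
8. toddler C crosses ← the old quay.
9. toddler A, toddler B, and toddler C cross → the new quay.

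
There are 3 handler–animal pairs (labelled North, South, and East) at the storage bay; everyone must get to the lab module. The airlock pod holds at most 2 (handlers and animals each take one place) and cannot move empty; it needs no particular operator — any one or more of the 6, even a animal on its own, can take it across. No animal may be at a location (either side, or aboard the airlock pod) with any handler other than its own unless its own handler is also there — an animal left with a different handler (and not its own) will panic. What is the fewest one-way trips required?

Counting alone: each trip to the lab module takes at most 2 across and each return brings at least 1 back, so after t trips out (and t−1 returns) at most 2t − (t−1) of the 6 are across; that first reaches 6 at t = 5, so at least 9 crossings are needed.
The safety rule pushes this higher. Following every safe sequence of crossings, the most of the 6 that can be at the lab module as the airlock pod arrives there on crossing 9 is 5 — never all 6.
So no plan with fewer than 11 crossings exists, and this one achieves 11:
1. animal North and handler North cross → the lab module.
2. handler North crosses ← the storage bay.
3. animal East and animal South cross → the lab module.
4. animal North crosses ← the storage bay.
5. handler East and handler South cross → the lab module.
6. animal South and handler South cross ← the storage bay.
7. handler North and handler South cross → the lab module.
8. animal East crosses ← the storage bay.
9. animal North and animal South cross → the lab module.
10. handler East crosses ← the storage bay.
11. animal East and handler East cross → the lab module.

11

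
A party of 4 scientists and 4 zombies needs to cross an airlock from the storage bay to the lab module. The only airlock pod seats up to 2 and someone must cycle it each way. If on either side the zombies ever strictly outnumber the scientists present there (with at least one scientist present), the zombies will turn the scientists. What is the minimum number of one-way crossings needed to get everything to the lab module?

impossible

Following every safe sequence of crossings from the start, the most of the 8 that can be at the lab module as the airlock pod arrives there on crossings 1, 3, 5 is 2, 3, 4 respectively; the best ever achieved is 4 of 8.
From crossing 7 on, no configuration arises that was not already reachable earlier: only 11 distinct safe configurations (who is on which side, and where the airlock pod is) can ever be reached, none of them has everyone across, and every continuation just revisits them. They are: 0 scientists + 0 zombies across (airlock pod back at the start); 0 scientists + 1 zombie across (airlock pod there); 0 scientists + 1 zombie across (airlock pod back at the start); 0 scientists + 2 zombies across (airlock pod there); 0 scientists + 2 zombies across (airlock pod back at the start); 0 scientists + 3 zombies across (airlock pod there); 0 scientists + 3 zombies across (airlock pod back at the start); 0 scientists + 4 zombies across (airlock pod there); 1 scientist + 1 zombie across (airlock pod there); 1 scientist + 1 zombie across (airlock pod back at the start); 2 scientists + 2 zombies across (airlock pod there). So no valid plan exists.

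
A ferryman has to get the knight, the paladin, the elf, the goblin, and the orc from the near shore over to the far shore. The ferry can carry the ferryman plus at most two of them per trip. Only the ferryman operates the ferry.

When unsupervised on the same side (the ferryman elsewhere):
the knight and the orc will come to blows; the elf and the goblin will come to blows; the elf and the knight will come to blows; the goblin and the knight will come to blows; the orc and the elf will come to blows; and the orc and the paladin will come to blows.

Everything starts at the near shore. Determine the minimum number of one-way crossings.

Whatever the first load, the items left behind include a forbidden pair without the ferryman. No opening move is safe, so no plan exists.

impossible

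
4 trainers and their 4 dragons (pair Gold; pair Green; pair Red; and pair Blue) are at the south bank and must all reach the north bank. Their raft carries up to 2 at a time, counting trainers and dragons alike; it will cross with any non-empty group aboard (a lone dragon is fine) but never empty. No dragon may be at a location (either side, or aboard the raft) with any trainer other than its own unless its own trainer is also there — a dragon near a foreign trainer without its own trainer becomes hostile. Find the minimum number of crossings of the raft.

Following every safe sequence of crossings from the start, the most of the 8 that can be at the north bank as the raft arrives there on crossings 1, 3, 5 is 2, 3, 4 respectively; the best ever achieved is 4 of 8.
From crossing 7 on, no configuration arises that was not already reachable earlier: only 44 distinct safe configurations (who is on which side, and where the raft is) can ever be reached, none of them has everyone across, and every continuation just revisits them. So no valid plan exists.

impossible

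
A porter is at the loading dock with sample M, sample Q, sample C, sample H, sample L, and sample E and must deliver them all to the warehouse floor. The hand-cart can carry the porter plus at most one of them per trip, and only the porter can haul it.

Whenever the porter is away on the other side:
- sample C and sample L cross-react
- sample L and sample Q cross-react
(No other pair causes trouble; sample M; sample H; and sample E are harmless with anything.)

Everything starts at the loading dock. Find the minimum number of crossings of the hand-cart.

Counting alone: the porter can take at most 1 across per trip to the warehouse floor, so moving all 6 needs at least 6 loaded trips out, with a return between consecutive ones — at least 11 crossings.
The safety rule pushes this higher. Following every safe sequence of crossings, the most of the 6 that can be at the warehouse floor as the hand-cart arrives there on crossing 11 is 5 — never all 6.
So no plan with fewer than 13 crossings exists, and this one achieves 13:
1. Porter goes to the warehouse floor with sample L.  [the loading dock: sample C, sample E, sample H, sample M, sample Q | the warehouse floor: sample L]
2. Porter goes back to the loading dock alone.  [the loading dock: sample C, sample E, sample H, sample M, sample Q | the warehouse floor: sample L]
3. Porter goes to the warehouse floor with sample M.  [the loading dock: sample C, sample E, sample H, sample Q | the warehouse floor: sample L, sample M]
4. Porter goes back to the loading dock alone.  [the loading dock: sample C, sample E, sample H, sample Q | the warehouse floor: sample L, sample M]
5. Porter goes to the warehouse floor with sample Q.  [the loading dock: sample C, sample E, sample H | the warehouse floor: sample L, sample M, sample Q]
6. Porter goes back to the loading dock with sample L.  [the loading dock: sample C, sample E, sample H, sample L | the warehouse floor: sample M, sample Q]
7. Porter goes to the warehouse floor with sample C.  [the loading dock: sample E, sample H, sample L | the warehouse floor: sample C, sample M, sample Q]
8. Porter goes back to the loading dock alone.  [the loading dock: sample E, sample H, sample L | the warehouse floor: sample C, sample M, sample Q]
9. Porter goes to the warehouse floor with sample H.  [the loading dock: sample E, sample L | the warehouse floor: sample C, sample H, sample M, sample Q]
10. Porter goes back to the loading dock alone.  [the loading dock: sample E, sample L | the warehouse floor: sample C, sample H, sample M, sample Q]
11. Porter goes to the warehouse floor with sample E.  [the loading dock: sample L | the warehouse floor: sample C, sample E, sample H, sample M, sample Q]
12. Porter goes back to the loading dock alone.  [the loading dock: sample L | the warehouse floor: sample C, sample E, sample H, sample M, sample Q]
13. Porter goes to the warehouse floor with sample L.  [the loading dock: — | the warehouse floor: sample C, sample E, sample H, sample L, sample M, sample Q]

13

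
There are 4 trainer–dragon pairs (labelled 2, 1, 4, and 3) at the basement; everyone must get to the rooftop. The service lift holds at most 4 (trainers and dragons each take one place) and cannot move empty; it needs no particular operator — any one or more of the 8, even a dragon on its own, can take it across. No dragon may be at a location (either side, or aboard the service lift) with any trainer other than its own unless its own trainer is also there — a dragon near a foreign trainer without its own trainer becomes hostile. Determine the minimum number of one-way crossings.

5

Counting alone: each trip to the rooftop takes at most 4 across and each return brings at least 1 back, so after t trips out (and t−1 returns) at most 4t − (t−1) of the 8 are across; that first reaches 8 at t = 3, so at least 5 crossings are needed.
The plan below uses exactly 5 crossings, so it is optimal:
1. dragon 2 and trainer 2 cross → the rooftop.
2. trainer 2 crosses ← the basement.
3. trainer 1, trainer 2, trainer 3, and trainer 4 cross → the rooftop.
4. dragon 2 crosses ← the basement.
5. dragon 1, dragon 2, dragon 3, and dragon 4 cross → the rooftop.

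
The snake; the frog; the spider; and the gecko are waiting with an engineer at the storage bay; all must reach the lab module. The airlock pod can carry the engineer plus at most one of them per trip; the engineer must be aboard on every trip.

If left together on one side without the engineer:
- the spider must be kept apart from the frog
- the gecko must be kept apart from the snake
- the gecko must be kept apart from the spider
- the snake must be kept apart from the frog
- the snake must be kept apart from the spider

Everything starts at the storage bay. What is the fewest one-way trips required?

impossible

Whatever the first load, the items left behind include a forbidden pair without the engineer. No opening move is safe, so no plan exists.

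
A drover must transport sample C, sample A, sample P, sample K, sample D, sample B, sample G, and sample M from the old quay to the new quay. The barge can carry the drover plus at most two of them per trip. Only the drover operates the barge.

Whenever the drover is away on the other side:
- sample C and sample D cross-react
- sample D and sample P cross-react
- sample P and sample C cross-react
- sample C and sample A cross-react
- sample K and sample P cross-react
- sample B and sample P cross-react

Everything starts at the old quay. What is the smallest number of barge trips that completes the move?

Counting alone: the drover can take at most 2 across per trip to the new quay, so moving all 8 needs at least 4 loaded trips out, with a return between consecutive ones — at least 7 crossings.
The safety rule pushes this higher. Following every safe sequence of crossings, the most of the 8 that can be at the new quay as the barge arrives there on crossings 7, 9, 11 is 5, 6, 7 respectively — never all 8.
So no plan with fewer than 13 crossings exists, and this one achieves 13:
1. Drover goes to the new quay with sample C and sample P.
2. Drover goes back to the old quay with sample C.
3. Drover goes to the new quay with sample A and sample C.
4. Drover goes back to the old quay with sample C.
5. Drover goes to the new quay with sample C and sample G.
6. Drover goes back to the old quay with sample C.
7. Drover goes to the new quay with sample C and sample M.
8. Drover goes back to the old quay with sample C.
9. Drover goes to the new quay with sample D and sample K.
10. Drover goes back to the old quay with sample P.
11. Drover goes to the new quay with sample B and sample C.
12. Drover goes back to the old quay with sample C.
13. Drover goes to the new quay with sample C and sample P.

13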